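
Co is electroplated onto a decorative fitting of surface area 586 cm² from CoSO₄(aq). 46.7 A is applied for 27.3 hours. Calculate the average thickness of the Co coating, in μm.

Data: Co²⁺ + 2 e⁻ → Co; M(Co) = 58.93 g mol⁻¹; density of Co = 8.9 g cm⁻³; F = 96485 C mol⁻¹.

2690 μm

Q = I·t = 46.70 × 98280 = 4590000 C; n(e⁻) = 47.57 mol.
n(Co) = n(e⁻)/2 = 23.78 mol, so m = 23.78 × 58.93 = 1402 g.
Volume = m/ρ = 1402 / 8.9 = 157.5 cm³.
Thickness = V/A = 157.5 / 586 = 0.269 cm = 2690 μm.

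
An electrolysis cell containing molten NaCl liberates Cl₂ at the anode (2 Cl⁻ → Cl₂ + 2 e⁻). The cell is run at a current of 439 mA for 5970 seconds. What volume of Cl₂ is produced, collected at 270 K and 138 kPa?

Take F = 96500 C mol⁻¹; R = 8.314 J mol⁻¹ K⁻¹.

0.221 L

Q = I·t = 0.4390 A × 5970.0 s = 2621 C.
n(e⁻) = Q/F = 2621 / 96500 = 0.02716 mol.
2 electrons are transferred per Cl₂ molecule, so n(Cl₂) = 0.02716 / 2 = 0.01358 mol.
V = nRT/P = (0.01358 × 8.314 × 270) / (138 × 10³ Pa) = 2.21 × 10⁻⁴ m³ = 0.221 L.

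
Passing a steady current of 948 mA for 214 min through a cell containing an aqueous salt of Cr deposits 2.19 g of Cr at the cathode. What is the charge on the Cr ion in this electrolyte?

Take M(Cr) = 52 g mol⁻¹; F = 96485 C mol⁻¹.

Q = I·t = 0.9480 A × 12840 s = 12170 C, so n(e⁻) = 12170/96485 = 0.1262 mol.
n(Cr) deposited = 2.19 / 52 = 0.04212 mol.
Electrons per atom = n(e⁻)/n(Cr) = 0.1262 / 0.04212 = 3.00 ≈ 3, so the ion is Cr³⁺.

+3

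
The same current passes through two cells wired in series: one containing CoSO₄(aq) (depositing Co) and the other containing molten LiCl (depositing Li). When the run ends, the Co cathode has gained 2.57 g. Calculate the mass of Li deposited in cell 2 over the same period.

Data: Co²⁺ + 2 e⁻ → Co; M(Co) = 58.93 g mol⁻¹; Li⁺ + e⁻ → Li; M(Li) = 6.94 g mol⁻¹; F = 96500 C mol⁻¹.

n(Co) = 2.57 / 58.93 = 0.04361 mol.
Since Co²⁺ + 2 e⁻ → Co, n(e⁻) passed = 2 × 0.04361 = 0.08722 mol.
Cells in series carry the same charge, so the same 0.08722 mol of electrons passes through cell 2.
Li⁺ + e⁻ → Li, so n(Li) = 0.08722 / 1 = 0.08722 mol.
m(Li) = 0.08722 × 6.94 = 0.605 g.

0.605 g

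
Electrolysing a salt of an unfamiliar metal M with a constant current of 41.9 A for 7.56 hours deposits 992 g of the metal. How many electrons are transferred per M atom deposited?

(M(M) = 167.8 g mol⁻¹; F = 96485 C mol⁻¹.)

2

Q = I·t = 41.90 A × 27216 s = 1140000 C, so n(e⁻) = 1140000/96485 = 11.82 mol.
n(M) deposited = 992 / 167.8 = 5.912 mol.
Electrons per atom = n(e⁻)/n(M) = 11.82 / 5.912 = 2.00 ≈ 2, so the ion is M²⁺.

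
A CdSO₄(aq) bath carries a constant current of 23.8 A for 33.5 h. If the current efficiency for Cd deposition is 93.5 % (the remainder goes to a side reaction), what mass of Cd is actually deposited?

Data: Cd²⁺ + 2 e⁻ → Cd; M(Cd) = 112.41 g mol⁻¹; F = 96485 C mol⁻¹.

1560 g

Q = I·t = 23.80 × 120600 = 2870000 C.
n(e⁻) = 2870000/96485 = 29.75 mol; theoretically n(Cd) = 29.75/2 = 14.87 mol, m_theo = 1672 g.
At 93.5 % efficiency, m_actual = 0.935 × 1672 = 1560 g.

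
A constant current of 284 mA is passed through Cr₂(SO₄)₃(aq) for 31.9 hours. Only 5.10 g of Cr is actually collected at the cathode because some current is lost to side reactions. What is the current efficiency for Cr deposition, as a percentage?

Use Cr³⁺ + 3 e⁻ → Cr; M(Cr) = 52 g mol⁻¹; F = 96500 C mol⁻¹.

Q = I·t = 0.2840 × 114840 = 32610 C; n(e⁻) = 32610/96500 = 0.3380 mol.
Theoretical n(Cr) = n(e⁻)/3 = 0.1127 mol, i.e. m_theo = 0.1127 × 52 = 5.858 g.
Efficiency = m_actual / m_theo = 5.10 / 5.858 = 87.1 %.

87.1 %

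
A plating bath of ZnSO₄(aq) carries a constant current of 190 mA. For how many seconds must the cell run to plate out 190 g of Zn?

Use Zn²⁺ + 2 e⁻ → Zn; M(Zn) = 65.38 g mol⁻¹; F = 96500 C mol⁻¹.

2.95 × 10⁶ s

n(Zn) = m/M = 190 / 65.38 = 2.906 mol.
Each Zn atom requires 2 electrons, so n(e⁻) = 2 × 2.906 = 5.812 mol.
Q = n(e⁻)·F = 5.812 × 96500 = 560900 C.
t = Q/I = 560900 / 0.1900 A = 2952000 s.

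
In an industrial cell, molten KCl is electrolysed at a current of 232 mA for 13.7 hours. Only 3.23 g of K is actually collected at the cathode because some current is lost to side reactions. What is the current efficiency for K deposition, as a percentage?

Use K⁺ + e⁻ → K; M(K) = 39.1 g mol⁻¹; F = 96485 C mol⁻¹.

69.7 %

Q = I·t = 0.2320 × 49320 = 11440 C; n(e⁻) = 11440/96485 = 0.1186 mol.
Theoretical n(K) = n(e⁻)/1 = 0.1186 mol, i.e. m_theo = 0.1186 × 39.1 = 4.637 g.
Efficiency = m_actual / m_theo = 3.23 / 4.637 = 69.7 %.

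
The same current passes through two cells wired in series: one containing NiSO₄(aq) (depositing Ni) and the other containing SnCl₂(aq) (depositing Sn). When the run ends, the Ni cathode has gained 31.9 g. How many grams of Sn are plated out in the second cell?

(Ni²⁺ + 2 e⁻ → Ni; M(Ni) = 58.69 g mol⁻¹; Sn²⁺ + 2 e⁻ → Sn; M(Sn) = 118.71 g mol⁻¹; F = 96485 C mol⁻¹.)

n(Ni) = 31.9 / 58.69 = 0.5435 mol.
Since Ni²⁺ + 2 e⁻ → Ni, n(e⁻) passed = 2 × 0.5435 = 1.087 mol.
Cells in series carry the same charge, so the same 1.087 mol of electrons passes through cell 2.
Sn²⁺ + 2 e⁻ → Sn, so n(Sn) = 1.087 / 2 = 0.5435 mol.
m(Sn) = 0.5435 × 118.71 = 64.5 g.

64.5 g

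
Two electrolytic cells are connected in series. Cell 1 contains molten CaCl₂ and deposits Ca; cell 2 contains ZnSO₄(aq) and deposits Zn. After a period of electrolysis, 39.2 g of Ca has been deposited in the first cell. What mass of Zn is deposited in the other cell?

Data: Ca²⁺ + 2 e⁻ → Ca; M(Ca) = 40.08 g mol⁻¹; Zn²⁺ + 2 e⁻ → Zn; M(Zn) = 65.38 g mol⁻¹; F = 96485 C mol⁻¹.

n(Ca) = 39.2 / 40.08 = 0.9780 mol.
Since Ca²⁺ + 2 e⁻ → Ca, n(e⁻) passed = 2 × 0.9780 = 1.956 mol.
Cells in series carry the same charge, so the same 1.956 mol of electrons passes through cell 2.
Zn²⁺ + 2 e⁻ → Zn, so n(Zn) = 1.956 / 2 = 0.9780 mol.
m(Zn) = 0.9780 × 65.38 = 63.9 g.

63.9 g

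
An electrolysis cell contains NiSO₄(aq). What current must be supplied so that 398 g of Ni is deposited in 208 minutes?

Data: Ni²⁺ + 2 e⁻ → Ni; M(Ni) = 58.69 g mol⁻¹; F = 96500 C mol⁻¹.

n(Ni) = 398 / 58.69 = 6.781 mol.
n(e⁻) = 2 × 6.781 = 13.56 mol.
Q = n(e⁻)·F = 13.56 × 96500 = 1309000 C.
I = Q/t = 1309000 / 12480 s = 105 A.

105 A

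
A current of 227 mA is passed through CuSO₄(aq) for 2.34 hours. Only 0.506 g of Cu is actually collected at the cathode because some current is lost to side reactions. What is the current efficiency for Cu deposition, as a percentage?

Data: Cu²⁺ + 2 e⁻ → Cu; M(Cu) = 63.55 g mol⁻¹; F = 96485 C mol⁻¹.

Q = I·t = 0.2270 × 8424.0 = 1912 C; n(e⁻) = 1912/96485 = 0.01982 mol.
Theoretical n(Cu) = n(e⁻)/2 = 0.009910 mol, i.e. m_theo = 0.009910 × 63.55 = 0.6298 g.
Efficiency = m_actual / m_theo = 0.506 / 0.6298 = 80.3 %.

80.3 %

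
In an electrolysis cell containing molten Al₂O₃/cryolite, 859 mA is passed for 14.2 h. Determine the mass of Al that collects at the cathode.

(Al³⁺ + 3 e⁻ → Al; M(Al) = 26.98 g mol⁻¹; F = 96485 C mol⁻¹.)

Q = I·t = 0.8590 A × 51120 s = 43910 C.
n(e⁻) = Q/F = 43910 / 96485 = 0.4551 mol.
Al³⁺ + 3 e⁻ → Al, so n(Al) = n(e⁻)/3 = 0.1517 mol.
m = n·M = 0.1517 × 26.98 = 4.09 g.

4.09 g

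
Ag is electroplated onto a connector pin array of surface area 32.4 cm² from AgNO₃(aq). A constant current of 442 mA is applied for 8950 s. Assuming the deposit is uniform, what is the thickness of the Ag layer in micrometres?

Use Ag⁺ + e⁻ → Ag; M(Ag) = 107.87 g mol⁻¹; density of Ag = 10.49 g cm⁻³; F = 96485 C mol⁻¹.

Q = I·t = 0.4420 × 8950.0 = 3956 C; n(e⁻) = 0.04100 mol.
n(Ag) = n(e⁻)/1 = 0.04100 mol, so m = 0.04100 × 107.87 = 4.423 g.
Volume = m/ρ = 4.423 / 10.49 = 0.4216 cm³.
Thickness = V/A = 0.4216 / 32.4 = 0.0130 cm = 130 μm.

130 μm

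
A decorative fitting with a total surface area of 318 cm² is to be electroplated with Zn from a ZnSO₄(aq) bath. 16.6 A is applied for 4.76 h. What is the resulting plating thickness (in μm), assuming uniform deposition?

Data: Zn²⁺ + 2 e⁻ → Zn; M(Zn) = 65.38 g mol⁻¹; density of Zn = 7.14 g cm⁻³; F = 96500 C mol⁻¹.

424 μm

Q = I·t = 16.60 × 17136 = 284500 C; n(e⁻) = 2.948 mol.
n(Zn) = n(e⁻)/2 = 1.474 mol, so m = 1.474 × 65.38 = 96.36 g.
Volume = m/ρ = 96.36 / 7.14 = 13.50 cm³.
Thickness = V/A = 13.50 / 318 = 0.0424 cm = 424 μm.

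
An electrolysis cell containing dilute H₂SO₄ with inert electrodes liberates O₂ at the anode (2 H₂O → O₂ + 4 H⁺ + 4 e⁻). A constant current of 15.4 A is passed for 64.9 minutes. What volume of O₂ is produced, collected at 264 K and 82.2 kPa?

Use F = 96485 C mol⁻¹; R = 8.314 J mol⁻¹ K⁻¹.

4.15 L

Q = I·t = 15.40 A × 3894.0 s = 59970 C.
n(e⁻) = Q/F = 59970 / 96485 = 0.6215 mol.
4 electrons are transferred per O₂ molecule, so n(O₂) = 0.6215 / 4 = 0.1554 mol.
V = nRT/P = (0.1554 × 8.314 × 264) / (82.2 × 10³ Pa) = 0.00415 m³ = 4.15 L.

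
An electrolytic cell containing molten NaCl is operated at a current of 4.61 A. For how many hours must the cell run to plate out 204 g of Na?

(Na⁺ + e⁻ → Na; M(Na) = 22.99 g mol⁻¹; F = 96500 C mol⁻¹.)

51.6 h

n(Na) = m/M = 204 / 22.99 = 8.873 mol.
Each Na atom requires 1 electron, so n(e⁻) = 1 × 8.873 = 8.873 mol.
Q = n(e⁻)·F = 8.873 × 96500 = 856300 C.
t = Q/I = 856300 / 4.610 A = 185700 s = 51.6 h.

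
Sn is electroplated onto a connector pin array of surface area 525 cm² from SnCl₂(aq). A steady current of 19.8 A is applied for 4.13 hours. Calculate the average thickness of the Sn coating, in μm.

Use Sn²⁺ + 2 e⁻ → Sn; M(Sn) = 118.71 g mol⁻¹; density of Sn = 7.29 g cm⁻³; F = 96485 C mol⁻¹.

Q = I·t = 19.80 × 14868 = 294400 C; n(e⁻) = 3.051 mol.
n(Sn) = n(e⁻)/2 = 1.526 mol, so m = 1.526 × 118.71 = 181.1 g.
Volume = m/ρ = 181.1 / 7.29 = 24.84 cm³.
Thickness = V/A = 24.84 / 525 = 0.0473 cm = 473 μm.

473 μm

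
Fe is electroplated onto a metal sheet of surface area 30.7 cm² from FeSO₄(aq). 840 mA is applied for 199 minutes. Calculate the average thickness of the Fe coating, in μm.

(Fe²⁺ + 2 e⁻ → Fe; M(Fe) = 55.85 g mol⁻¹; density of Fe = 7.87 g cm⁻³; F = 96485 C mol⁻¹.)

120 μm

Q = I·t = 0.8400 × 11940 = 10030 C; n(e⁻) = 0.1039 mol.
n(Fe) = n(e⁻)/2 = 0.05197 mol, so m = 0.05197 × 55.85 = 2.903 g.
Volume = m/ρ = 2.903 / 7.87 = 0.3688 cm³.
Thickness = V/A = 0.3688 / 30.7 = 0.0120 cm = 120 μm.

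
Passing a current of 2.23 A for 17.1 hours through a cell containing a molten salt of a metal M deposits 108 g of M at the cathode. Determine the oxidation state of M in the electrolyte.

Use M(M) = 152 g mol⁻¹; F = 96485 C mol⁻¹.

+2

Q = I·t = 2.230 A × 61560 s = 137300 C, so n(e⁻) = 137300/96485 = 1.423 mol.
n(M) deposited = 108 / 152 = 0.7105 mol.
Electrons per atom = n(e⁻)/n(M) = 1.423 / 0.7105 = 2.00 ≈ 2, so the ion is M²⁺.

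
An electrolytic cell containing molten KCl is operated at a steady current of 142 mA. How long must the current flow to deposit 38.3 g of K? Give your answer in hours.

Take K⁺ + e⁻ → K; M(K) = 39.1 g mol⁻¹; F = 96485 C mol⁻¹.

n(K) = m/M = 38.3 / 39.1 = 0.9795 mol.
Each K atom requires 1 electron, so n(e⁻) = 1 × 0.9795 = 0.9795 mol.
Q = n(e⁻)·F = 0.9795 × 96485 = 94510 C.
t = Q/I = 94510 / 0.1420 A = 665600 s = 185 h.

185 h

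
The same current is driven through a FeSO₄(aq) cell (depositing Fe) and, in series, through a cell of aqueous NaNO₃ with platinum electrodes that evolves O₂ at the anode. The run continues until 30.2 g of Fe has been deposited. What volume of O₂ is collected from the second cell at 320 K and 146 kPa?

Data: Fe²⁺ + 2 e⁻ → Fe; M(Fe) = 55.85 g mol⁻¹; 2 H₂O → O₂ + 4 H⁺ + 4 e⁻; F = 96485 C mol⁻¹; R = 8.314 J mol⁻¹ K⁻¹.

4.93 L

n(Fe) = 30.2 / 55.85 = 0.5407 mol, so n(e⁻) = 2 × 0.5407 = 1.081 mol.
The cells are in series, so the same 1.081 mol of electrons passes through the second cell.
2 H₂O → O₂ + 4 H⁺ + 4 e⁻ — 4 mol e⁻ per mol O₂, so n(O₂) = 1.081/4 = 0.2704 mol.
V = nRT/P = (0.2704 × 8.314 × 320) / (146 × 10³) = 0.00493 m³ = 4.93 L.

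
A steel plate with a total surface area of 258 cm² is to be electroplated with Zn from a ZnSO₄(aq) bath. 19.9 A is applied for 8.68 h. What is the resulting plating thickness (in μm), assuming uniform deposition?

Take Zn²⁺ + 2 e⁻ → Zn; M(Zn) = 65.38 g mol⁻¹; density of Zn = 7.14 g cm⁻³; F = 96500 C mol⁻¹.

Q = I·t = 19.90 × 31248 = 621800 C; n(e⁻) = 6.444 mol.
n(Zn) = n(e⁻)/2 = 3.222 mol, so m = 3.222 × 65.38 = 210.7 g.
Volume = m/ρ = 210.7 / 7.14 = 29.50 cm³.
Thickness = V/A = 29.50 / 258 = 0.114 cm = 1140 μm.

1140 μm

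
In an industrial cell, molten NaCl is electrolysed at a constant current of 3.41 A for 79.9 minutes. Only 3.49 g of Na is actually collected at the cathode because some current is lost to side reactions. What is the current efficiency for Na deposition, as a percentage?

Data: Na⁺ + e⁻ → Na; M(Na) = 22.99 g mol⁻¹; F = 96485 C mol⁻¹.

89.6 %

Q = I·t = 3.410 × 4794.0 = 16350 C; n(e⁻) = 16350/96485 = 0.1694 mol.
Theoretical n(Na) = n(e⁻)/1 = 0.1694 mol, i.e. m_theo = 0.1694 × 22.99 = 3.895 g.
Efficiency = m_actual / m_theo = 3.49 / 3.895 = 89.6 %.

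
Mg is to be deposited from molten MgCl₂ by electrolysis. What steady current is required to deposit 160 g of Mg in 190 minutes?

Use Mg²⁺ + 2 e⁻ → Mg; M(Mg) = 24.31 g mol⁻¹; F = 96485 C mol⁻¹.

n(Mg) = 160 / 24.31 = 6.582 mol.
n(e⁻) = 2 × 6.582 = 13.16 mol.
Q = n(e⁻)·F = 13.16 × 96485 = 1270000 C.
I = Q/t = 1270000 / 11400 s = 111 A.

111 A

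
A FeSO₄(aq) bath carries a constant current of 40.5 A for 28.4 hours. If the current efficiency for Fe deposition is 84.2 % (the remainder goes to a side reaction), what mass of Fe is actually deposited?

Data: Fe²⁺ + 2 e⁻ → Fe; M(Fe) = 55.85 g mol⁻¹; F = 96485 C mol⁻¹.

Q = I·t = 40.50 × 102240 = 4141000 C.
n(e⁻) = 4141000/96485 = 42.92 mol; theoretically n(Fe) = 42.92/2 = 21.46 mol, m_theo = 1198 g.
At 84.2 % efficiency, m_actual = 0.842 × 1198 = 1010 g.

1010 g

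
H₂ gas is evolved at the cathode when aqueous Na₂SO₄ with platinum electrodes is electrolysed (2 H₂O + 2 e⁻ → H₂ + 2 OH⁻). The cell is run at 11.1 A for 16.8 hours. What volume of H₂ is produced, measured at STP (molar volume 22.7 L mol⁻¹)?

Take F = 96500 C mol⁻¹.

79.0 L

Q = I·t = 11.10 A × 60480 s = 671300 C.
n(e⁻) = Q/F = 671300 / 96500 = 6.957 mol.
2 electrons are transferred per H₂ molecule, so n(H₂) = 6.957 / 2 = 3.478 mol.
V = n × V_m = 3.478 × 22.7 = 79.0 L.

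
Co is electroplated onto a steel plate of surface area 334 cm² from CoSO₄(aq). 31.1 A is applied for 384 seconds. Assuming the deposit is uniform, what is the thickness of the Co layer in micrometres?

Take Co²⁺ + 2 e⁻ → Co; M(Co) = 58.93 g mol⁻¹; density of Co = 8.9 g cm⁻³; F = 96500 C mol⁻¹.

Q = I·t = 31.10 × 384.00 = 11940 C; n(e⁻) = 0.1238 mol.
n(Co) = n(e⁻)/2 = 0.06188 mol, so m = 0.06188 × 58.93 = 3.646 g.
Volume = m/ρ = 3.646 / 8.9 = 0.4097 cm³.
Thickness = V/A = 0.4097 / 334 = 0.00123 cm = 12.3 μm.

12.3 μm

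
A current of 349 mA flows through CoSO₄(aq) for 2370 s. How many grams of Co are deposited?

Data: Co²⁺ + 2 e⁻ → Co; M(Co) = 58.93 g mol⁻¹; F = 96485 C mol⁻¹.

0.253 g

Q = I·t = 0.3490 A × 2370.0 s = 827.1 C.
n(e⁻) = Q/F = 827.1 / 96485 = 0.008573 mol.
Co²⁺ + 2 e⁻ → Co, so n(Co) = n(e⁻)/2 = 0.004286 mol.
m = n·M = 0.004286 × 58.93 = 0.253 g.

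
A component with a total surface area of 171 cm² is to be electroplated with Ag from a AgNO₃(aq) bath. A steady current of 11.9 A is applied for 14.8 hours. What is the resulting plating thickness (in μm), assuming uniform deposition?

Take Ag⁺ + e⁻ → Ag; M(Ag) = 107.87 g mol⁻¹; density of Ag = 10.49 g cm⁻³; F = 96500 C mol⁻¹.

3950 μm

Q = I·t = 11.90 × 53280 = 634000 C; n(e⁻) = 6.570 mol.
n(Ag) = n(e⁻)/1 = 6.570 mol, so m = 6.570 × 107.87 = 708.7 g.
Volume = m/ρ = 708.7 / 10.49 = 67.56 cm³.
Thickness = V/A = 67.56 / 171 = 0.395 cm = 3950 μm.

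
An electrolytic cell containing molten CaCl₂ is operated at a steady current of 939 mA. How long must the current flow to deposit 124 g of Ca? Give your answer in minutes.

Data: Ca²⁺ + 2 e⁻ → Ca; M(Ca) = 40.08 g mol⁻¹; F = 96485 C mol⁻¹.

n(Ca) = m/M = 124 / 40.08 = 3.094 mol.
Each Ca atom requires 2 electrons, so n(e⁻) = 2 × 3.094 = 6.188 mol.
Q = n(e⁻)·F = 6.188 × 96485 = 597000 C.
t = Q/I = 597000 / 0.9390 A = 635800 s = 10600 min.

10600 min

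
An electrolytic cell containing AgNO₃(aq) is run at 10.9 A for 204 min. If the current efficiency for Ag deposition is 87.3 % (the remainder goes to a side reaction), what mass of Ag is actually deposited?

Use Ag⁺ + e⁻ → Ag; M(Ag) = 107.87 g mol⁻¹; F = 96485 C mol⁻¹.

130 g

Q = I·t = 10.90 × 12240 = 133400 C.
n(e⁻) = 133400/96485 = 1.383 mol; theoretically n(Ag) = 1.383/1 = 1.383 mol, m_theo = 149.2 g.
At 87.3 % efficiency, m_actual = 0.873 × 149.2 = 130 g.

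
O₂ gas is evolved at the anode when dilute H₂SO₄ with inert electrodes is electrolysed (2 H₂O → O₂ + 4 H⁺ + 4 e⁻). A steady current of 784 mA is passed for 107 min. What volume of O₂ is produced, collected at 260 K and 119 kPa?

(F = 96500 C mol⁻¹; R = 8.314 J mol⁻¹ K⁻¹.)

0.237 L

Q = I·t = 0.7840 A × 6420.0 s = 5033 C.
n(e⁻) = Q/F = 5033 / 96500 = 0.05216 mol.
4 electrons are transferred per O₂ molecule, so n(O₂) = 0.05216 / 4 = 0.01304 mol.
V = nRT/P = (0.01304 × 8.314 × 260) / (119 × 10³ Pa) = 2.37 × 10⁻⁴ m³ = 0.237 L.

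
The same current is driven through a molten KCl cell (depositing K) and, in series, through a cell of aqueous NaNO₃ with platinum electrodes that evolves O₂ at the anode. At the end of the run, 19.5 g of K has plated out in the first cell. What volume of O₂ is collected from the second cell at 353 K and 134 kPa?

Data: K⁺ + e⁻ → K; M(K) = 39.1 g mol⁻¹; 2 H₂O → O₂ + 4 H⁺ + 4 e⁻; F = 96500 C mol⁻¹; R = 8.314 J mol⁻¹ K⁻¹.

n(K) = 19.5 / 39.1 = 0.4987 mol, so n(e⁻) = 1 × 0.4987 = 0.4987 mol.
The cells are in series, so the same 0.4987 mol of electrons passes through the second cell.
2 H₂O → O₂ + 4 H⁺ + 4 e⁻ — 4 mol e⁻ per mol O₂, so n(O₂) = 0.4987/4 = 0.1247 mol.
V = nRT/P = (0.1247 × 8.314 × 353) / (134 × 10³) = 0.00273 m³ = 2.73 L.

2.73 L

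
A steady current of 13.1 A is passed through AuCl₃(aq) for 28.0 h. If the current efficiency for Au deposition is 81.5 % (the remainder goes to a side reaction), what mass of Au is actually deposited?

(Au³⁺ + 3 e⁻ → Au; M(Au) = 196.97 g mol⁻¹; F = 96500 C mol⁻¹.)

732 g

Q = I·t = 13.10 × 100800 = 1320000 C.
n(e⁻) = 1320000/96500 = 13.68 mol; theoretically n(Au) = 13.68/3 = 4.561 mol, m_theo = 898.4 g.
At 81.5 % efficiency, m_actual = 0.815 × 898.4 = 732 g.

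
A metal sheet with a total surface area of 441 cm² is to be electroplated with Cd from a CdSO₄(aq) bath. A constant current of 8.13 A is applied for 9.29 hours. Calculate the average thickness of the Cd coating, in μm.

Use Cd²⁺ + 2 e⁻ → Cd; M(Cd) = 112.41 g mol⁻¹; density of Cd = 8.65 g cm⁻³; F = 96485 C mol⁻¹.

Q = I·t = 8.130 × 33444 = 271900 C; n(e⁻) = 2.818 mol.
n(Cd) = n(e⁻)/2 = 1.409 mol, so m = 1.409 × 112.41 = 158.4 g.
Volume = m/ρ = 158.4 / 8.65 = 18.31 cm³.
Thickness = V/A = 18.31 / 441 = 0.0415 cm = 415 μm.

415 μm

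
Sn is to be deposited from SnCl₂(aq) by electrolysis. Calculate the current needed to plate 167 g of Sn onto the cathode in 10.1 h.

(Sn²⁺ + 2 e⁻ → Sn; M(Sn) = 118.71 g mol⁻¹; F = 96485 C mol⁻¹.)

n(Sn) = 167 / 118.71 = 1.407 mol.
n(e⁻) = 2 × 1.407 = 2.814 mol.
Q = n(e⁻)·F = 2.814 × 96485 = 271500 C.
I = Q/t = 271500 / 36360 s = 7.47 A.

7.47 A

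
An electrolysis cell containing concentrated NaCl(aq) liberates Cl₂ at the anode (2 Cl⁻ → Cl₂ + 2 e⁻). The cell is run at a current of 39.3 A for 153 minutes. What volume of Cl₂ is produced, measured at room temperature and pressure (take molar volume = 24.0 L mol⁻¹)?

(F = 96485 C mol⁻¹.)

Q = I·t = 39.30 A × 9180.0 s = 360800 C.
n(e⁻) = Q/F = 360800 / 96485 = 3.739 mol.
2 electrons are transferred per Cl₂ molecule, so n(Cl₂) = 3.739 / 2 = 1.870 mol.
V = n × V_m = 1.870 × 24.0 = 44.9 L.

44.9 L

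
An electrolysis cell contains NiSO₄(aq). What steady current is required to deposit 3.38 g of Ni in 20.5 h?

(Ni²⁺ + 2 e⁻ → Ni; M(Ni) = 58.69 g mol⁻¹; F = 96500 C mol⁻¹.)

n(Ni) = 3.38 / 58.69 = 0.05759 mol.
n(e⁻) = 2 × 0.05759 = 0.1152 mol.
Q = n(e⁻)·F = 0.1152 × 96500 = 11120 C.
I = Q/t = 11120 / 73800 s = 0.151 A.

0.151 A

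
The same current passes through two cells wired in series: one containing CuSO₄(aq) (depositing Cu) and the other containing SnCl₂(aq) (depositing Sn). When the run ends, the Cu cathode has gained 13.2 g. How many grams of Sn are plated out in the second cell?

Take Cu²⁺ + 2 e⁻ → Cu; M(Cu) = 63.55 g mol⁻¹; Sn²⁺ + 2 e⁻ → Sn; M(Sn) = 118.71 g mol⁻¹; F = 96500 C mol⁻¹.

n(Cu) = 13.2 / 63.55 = 0.2077 mol.
Since Cu²⁺ + 2 e⁻ → Cu, n(e⁻) passed = 2 × 0.2077 = 0.4154 mol.
Cells in series carry the same charge, so the same 0.4154 mol of electrons passes through cell 2.
Sn²⁺ + 2 e⁻ → Sn, so n(Sn) = 0.4154 / 2 = 0.2077 mol.
m(Sn) = 0.2077 × 118.71 = 24.7 g.

24.7 g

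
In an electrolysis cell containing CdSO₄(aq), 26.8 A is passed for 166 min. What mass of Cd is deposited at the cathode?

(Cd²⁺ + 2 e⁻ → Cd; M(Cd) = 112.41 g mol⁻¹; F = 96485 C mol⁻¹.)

155 g

Q = I·t = 26.80 A × 9960.0 s = 266900 C.
n(e⁻) = Q/F = 266900 / 96485 = 2.767 mol.
Cd²⁺ + 2 e⁻ → Cd, so n(Cd) = n(e⁻)/2 = 1.383 mol.
m = n·M = 1.383 × 112.41 = 155 g.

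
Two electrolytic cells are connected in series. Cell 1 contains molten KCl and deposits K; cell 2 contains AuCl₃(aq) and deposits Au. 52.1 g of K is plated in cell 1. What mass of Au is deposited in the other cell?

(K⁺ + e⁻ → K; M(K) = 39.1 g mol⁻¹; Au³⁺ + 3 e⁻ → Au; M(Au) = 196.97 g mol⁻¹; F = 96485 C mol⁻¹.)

n(K) = 52.1 / 39.1 = 1.332 mol.
Since K⁺ + e⁻ → K, n(e⁻) passed = 1 × 1.332 = 1.332 mol.
Cells in series carry the same charge, so the same 1.332 mol of electrons passes through cell 2.
Au³⁺ + 3 e⁻ → Au, so n(Au) = 1.332 / 3 = 0.4442 mol.
m(Au) = 0.4442 × 196.97 = 87.5 g.

87.5 g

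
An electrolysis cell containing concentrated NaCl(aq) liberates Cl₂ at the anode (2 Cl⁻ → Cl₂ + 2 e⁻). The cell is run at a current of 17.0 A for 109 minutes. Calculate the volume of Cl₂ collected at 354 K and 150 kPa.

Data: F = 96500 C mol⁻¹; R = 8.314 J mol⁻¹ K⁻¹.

Q = I·t = 17.00 A × 6540.0 s = 111200 C.
n(e⁻) = Q/F = 111200 / 96500 = 1.152 mol.
2 electrons are transferred per Cl₂ molecule, so n(Cl₂) = 1.152 / 2 = 0.5761 mol.
V = nRT/P = (0.5761 × 8.314 × 354) / (150 × 10³ Pa) = 0.0113 m³ = 11.3 L.

11.3 L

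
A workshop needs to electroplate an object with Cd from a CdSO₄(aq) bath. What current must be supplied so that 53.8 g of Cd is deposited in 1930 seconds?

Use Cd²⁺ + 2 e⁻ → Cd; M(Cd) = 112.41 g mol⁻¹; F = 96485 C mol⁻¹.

47.9 A

n(Cd) = 53.8 / 112.41 = 0.4786 mol.
n(e⁻) = 2 × 0.4786 = 0.9572 mol.
Q = n(e⁻)·F = 0.9572 × 96485 = 92360 C.
I = Q/t = 92360 / 1930.0 s = 47.9 A.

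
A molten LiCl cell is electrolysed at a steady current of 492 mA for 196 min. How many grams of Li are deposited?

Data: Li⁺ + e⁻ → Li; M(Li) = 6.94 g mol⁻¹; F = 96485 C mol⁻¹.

0.416 g

Q = I·t = 0.4920 A × 11760 s = 5786 C.
n(e⁻) = Q/F = 5786 / 96485 = 0.05997 mol.
Li⁺ + e⁻ → Li, so n(Li) = n(e⁻)/1 = 0.05997 mol.
m = n·M = 0.05997 × 6.94 = 0.416 g.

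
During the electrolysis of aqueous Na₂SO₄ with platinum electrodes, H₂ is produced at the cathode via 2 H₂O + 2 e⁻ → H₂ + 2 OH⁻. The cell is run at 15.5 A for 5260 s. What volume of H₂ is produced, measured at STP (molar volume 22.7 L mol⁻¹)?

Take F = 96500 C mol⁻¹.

Q = I·t = 15.50 A × 5260.0 s = 81530 C.
n(e⁻) = Q/F = 81530 / 96500 = 0.8449 mol.
2 electrons are transferred per H₂ molecule, so n(H₂) = 0.8449 / 2 = 0.4224 mol.
V = n × V_m = 0.4224 × 22.7 = 9.59 L.

9.59 L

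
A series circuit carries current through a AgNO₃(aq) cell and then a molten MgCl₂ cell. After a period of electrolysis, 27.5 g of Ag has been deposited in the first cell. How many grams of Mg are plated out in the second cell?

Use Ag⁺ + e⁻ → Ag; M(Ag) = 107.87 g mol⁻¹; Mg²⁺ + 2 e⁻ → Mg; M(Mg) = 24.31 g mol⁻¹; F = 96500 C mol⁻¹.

n(Ag) = 27.5 / 107.87 = 0.2549 mol.
Since Ag⁺ + e⁻ → Ag, n(e⁻) passed = 1 × 0.2549 = 0.2549 mol.
Cells in series carry the same charge, so the same 0.2549 mol of electrons passes through cell 2.
Mg²⁺ + 2 e⁻ → Mg, so n(Mg) = 0.2549 / 2 = 0.1275 mol.
m(Mg) = 0.1275 × 24.31 = 3.10 g.

3.10 g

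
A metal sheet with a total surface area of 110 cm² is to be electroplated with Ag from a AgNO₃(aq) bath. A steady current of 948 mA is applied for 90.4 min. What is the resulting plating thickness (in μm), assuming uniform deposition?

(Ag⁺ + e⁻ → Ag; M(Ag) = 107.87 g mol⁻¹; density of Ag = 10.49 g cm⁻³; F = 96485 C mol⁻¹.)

49.8 μm

Q = I·t = 0.9480 × 5424.0 = 5142 C; n(e⁻) = 0.05329 mol.
n(Ag) = n(e⁻)/1 = 0.05329 mol, so m = 0.05329 × 107.87 = 5.749 g.
Volume = m/ρ = 5.749 / 10.49 = 0.5480 cm³.
Thickness = V/A = 0.5480 / 110 = 0.00498 cm = 49.8 μm.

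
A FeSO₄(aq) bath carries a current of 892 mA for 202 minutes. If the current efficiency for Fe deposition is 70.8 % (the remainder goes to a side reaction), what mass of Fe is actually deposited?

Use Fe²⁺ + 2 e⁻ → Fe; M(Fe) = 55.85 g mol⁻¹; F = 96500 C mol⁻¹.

2.21 g

Q = I·t = 0.8920 × 12120 = 10810 C.
n(e⁻) = 10810/96500 = 0.1120 mol; theoretically n(Fe) = 0.1120/2 = 0.05602 mol, m_theo = 3.128 g.
At 70.8 % efficiency, m_actual = 0.708 × 3.128 = 2.21 g.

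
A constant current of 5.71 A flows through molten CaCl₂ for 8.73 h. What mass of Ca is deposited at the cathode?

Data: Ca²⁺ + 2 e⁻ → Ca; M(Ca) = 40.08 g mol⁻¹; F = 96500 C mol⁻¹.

Q = I·t = 5.710 A × 31428 s = 179500 C.
n(e⁻) = Q/F = 179500 / 96500 = 1.860 mol.
Ca²⁺ + 2 e⁻ → Ca, so n(Ca) = n(e⁻)/2 = 0.9298 mol.
m = n·M = 0.9298 × 40.08 = 37.3 g.

37.3 g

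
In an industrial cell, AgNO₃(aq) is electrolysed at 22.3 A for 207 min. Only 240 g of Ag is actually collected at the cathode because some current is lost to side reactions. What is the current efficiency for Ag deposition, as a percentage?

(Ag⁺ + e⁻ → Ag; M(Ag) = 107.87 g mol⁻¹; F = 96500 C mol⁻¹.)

Q = I·t = 22.30 × 12420 = 277000 C; n(e⁻) = 277000/96500 = 2.870 mol.
Theoretical n(Ag) = n(e⁻)/1 = 2.870 mol, i.e. m_theo = 2.870 × 107.87 = 309.6 g.
Efficiency = m_actual / m_theo = 240 / 309.6 = 77.5 %.

77.5 %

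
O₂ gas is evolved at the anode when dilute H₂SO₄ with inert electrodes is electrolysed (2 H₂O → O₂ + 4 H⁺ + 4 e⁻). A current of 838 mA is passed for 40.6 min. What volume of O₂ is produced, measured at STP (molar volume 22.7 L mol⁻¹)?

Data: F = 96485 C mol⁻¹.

0.120 L

Q = I·t = 0.8380 A × 2436.0 s = 2041 C.
n(e⁻) = Q/F = 2041 / 96485 = 0.02116 mol.
4 electrons are transferred per O₂ molecule, so n(O₂) = 0.02116 / 4 = 0.005289 mol.
V = n × V_m = 0.005289 × 22.7 = 0.120 L.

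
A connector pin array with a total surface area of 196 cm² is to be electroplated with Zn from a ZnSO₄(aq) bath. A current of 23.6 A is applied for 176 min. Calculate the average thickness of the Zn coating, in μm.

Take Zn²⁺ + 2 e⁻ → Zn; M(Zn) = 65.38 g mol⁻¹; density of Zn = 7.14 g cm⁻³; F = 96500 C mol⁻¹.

Q = I·t = 23.60 × 10560 = 249200 C; n(e⁻) = 2.583 mol.
n(Zn) = n(e⁻)/2 = 1.291 mol, so m = 1.291 × 65.38 = 84.42 g.
Volume = m/ρ = 84.42 / 7.14 = 11.82 cm³.
Thickness = V/A = 11.82 / 196 = 0.0603 cm = 603 μm.

603 μm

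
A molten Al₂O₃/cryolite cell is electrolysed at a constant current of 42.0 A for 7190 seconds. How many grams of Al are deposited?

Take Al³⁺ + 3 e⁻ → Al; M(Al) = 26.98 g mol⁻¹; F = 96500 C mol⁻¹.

28.1 g

Q = I·t = 42.00 A × 7190.0 s = 302000 C.
n(e⁻) = Q/F = 302000 / 96500 = 3.129 mol.
Al³⁺ + 3 e⁻ → Al, so n(Al) = n(e⁻)/3 = 1.043 mol.
m = n·M = 1.043 × 26.98 = 28.1 g.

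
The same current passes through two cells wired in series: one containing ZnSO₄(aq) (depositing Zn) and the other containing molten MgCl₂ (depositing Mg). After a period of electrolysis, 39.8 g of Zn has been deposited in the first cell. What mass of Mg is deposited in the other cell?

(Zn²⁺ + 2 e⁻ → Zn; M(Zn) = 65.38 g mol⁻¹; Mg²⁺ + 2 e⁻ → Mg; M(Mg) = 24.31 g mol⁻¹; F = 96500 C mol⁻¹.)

n(Zn) = 39.8 / 65.38 = 0.6087 mol.
Since Zn²⁺ + 2 e⁻ → Zn, n(e⁻) passed = 2 × 0.6087 = 1.217 mol.
Cells in series carry the same charge, so the same 1.217 mol of electrons passes through cell 2.
Mg²⁺ + 2 e⁻ → Mg, so n(Mg) = 1.217 / 2 = 0.6087 mol.
m(Mg) = 0.6087 × 24.31 = 14.8 g.

14.8 g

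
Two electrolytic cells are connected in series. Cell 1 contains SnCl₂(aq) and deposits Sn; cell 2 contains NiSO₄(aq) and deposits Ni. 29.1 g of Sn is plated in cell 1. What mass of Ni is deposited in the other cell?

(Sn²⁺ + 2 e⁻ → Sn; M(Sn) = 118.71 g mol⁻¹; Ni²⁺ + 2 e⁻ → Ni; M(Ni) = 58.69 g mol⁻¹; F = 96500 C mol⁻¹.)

n(Sn) = 29.1 / 118.71 = 0.2451 mol.
Since Sn²⁺ + 2 e⁻ → Sn, n(e⁻) passed = 2 × 0.2451 = 0.4903 mol.
Cells in series carry the same charge, so the same 0.4903 mol of electrons passes through cell 2.
Ni²⁺ + 2 e⁻ → Ni, so n(Ni) = 0.4903 / 2 = 0.2451 mol.
m(Ni) = 0.2451 × 58.69 = 14.4 g.

14.4 g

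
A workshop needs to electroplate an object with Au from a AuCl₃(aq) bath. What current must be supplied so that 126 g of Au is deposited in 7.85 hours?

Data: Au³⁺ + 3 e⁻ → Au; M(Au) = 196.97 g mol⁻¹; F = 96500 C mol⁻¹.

6.55 A

n(Au) = 126 / 196.97 = 0.6397 mol.
n(e⁻) = 3 × 0.6397 = 1.919 mol.
Q = n(e⁻)·F = 1.919 × 96500 = 185200 C.
I = Q/t = 185200 / 28260 s = 6.55 A.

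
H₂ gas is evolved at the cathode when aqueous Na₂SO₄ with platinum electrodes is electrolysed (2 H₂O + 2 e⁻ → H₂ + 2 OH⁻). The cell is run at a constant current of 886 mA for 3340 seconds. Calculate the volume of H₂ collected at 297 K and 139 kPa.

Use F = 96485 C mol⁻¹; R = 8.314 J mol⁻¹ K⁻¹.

0.272 L

Q = I·t = 0.8860 A × 3340.0 s = 2959 C.
n(e⁻) = Q/F = 2959 / 96485 = 0.03067 mol.
2 electrons are transferred per H₂ molecule, so n(H₂) = 0.03067 / 2 = 0.01534 mol.
V = nRT/P = (0.01534 × 8.314 × 297) / (139 × 10³ Pa) = 2.72 × 10⁻⁴ m³ = 0.272 L.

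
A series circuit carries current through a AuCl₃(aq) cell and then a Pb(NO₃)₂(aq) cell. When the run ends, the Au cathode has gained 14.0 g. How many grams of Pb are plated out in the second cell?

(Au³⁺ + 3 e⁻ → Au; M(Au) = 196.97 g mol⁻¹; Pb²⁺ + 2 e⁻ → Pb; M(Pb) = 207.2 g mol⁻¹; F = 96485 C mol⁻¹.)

n(Au) = 14.0 / 196.97 = 0.07108 mol.
Since Au³⁺ + 3 e⁻ → Au, n(e⁻) passed = 3 × 0.07108 = 0.2132 mol.
Cells in series carry the same charge, so the same 0.2132 mol of electrons passes through cell 2.
Pb²⁺ + 2 e⁻ → Pb, so n(Pb) = 0.2132 / 2 = 0.1066 mol.
m(Pb) = 0.1066 × 207.2 = 22.1 g.

22.1 g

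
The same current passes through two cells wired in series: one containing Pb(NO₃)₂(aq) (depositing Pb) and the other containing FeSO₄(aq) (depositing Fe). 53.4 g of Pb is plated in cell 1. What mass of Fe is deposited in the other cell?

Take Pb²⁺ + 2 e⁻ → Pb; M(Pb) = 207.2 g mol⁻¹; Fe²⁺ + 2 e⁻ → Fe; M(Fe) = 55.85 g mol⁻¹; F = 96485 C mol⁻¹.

14.4 g

n(Pb) = 53.4 / 207.2 = 0.2577 mol.
Since Pb²⁺ + 2 e⁻ → Pb, n(e⁻) passed = 2 × 0.2577 = 0.5154 mol.
Cells in series carry the same charge, so the same 0.5154 mol of electrons passes through cell 2.
Fe²⁺ + 2 e⁻ → Fe, so n(Fe) = 0.5154 / 2 = 0.2577 mol.
m(Fe) = 0.2577 × 55.85 = 14.4 g.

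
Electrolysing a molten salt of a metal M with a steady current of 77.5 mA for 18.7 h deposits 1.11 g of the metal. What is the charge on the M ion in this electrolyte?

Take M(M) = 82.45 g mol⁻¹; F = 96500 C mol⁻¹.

Q = I·t = 0.07750 A × 67320 s = 5217 C, so n(e⁻) = 5217/96500 = 0.05407 mol.
n(M) deposited = 1.11 / 82.45 = 0.01346 mol.
Electrons per atom = n(e⁻)/n(M) = 0.05407 / 0.01346 = 4.02 ≈ 4, so the ion is M⁴⁺.

+4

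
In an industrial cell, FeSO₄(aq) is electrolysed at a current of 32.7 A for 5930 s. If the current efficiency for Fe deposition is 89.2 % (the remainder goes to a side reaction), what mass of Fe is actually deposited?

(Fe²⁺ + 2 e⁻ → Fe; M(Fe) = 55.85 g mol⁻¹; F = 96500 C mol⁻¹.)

50.1 g

Q = I·t = 32.70 × 5930.0 = 193900 C.
n(e⁻) = 193900/96500 = 2.009 mol; theoretically n(Fe) = 2.009/2 = 1.005 mol, m_theo = 56.11 g.
At 89.2 % efficiency, m_actual = 0.892 × 56.11 = 50.1 g.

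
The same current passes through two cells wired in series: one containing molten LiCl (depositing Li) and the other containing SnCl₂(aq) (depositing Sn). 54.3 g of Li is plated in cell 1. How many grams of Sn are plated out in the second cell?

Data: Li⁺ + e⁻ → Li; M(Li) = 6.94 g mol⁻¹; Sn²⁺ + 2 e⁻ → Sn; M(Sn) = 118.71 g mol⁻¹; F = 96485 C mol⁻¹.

n(Li) = 54.3 / 6.94 = 7.824 mol.
Since Li⁺ + e⁻ → Li, n(e⁻) passed = 1 × 7.824 = 7.824 mol.
Cells in series carry the same charge, so the same 7.824 mol of electrons passes through cell 2.
Sn²⁺ + 2 e⁻ → Sn, so n(Sn) = 7.824 / 2 = 3.912 mol.
m(Sn) = 3.912 × 118.71 = 464 g.

464 g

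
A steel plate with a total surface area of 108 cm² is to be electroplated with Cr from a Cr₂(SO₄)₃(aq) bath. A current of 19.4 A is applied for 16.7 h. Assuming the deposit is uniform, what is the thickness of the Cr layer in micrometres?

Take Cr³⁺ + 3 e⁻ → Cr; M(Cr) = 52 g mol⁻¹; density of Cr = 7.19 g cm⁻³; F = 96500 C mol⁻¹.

2700 μm

Q = I·t = 19.40 × 60120 = 1166000 C; n(e⁻) = 12.09 mol.
n(Cr) = n(e⁻)/3 = 4.029 mol, so m = 4.029 × 52 = 209.5 g.
Volume = m/ρ = 209.5 / 7.19 = 29.14 cm³.
Thickness = V/A = 29.14 / 108 = 0.270 cm = 2700 μm.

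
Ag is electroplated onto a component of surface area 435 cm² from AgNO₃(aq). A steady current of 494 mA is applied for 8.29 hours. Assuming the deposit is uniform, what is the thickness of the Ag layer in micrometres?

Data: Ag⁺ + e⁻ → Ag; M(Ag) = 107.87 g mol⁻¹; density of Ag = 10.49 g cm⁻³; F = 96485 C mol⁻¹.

Q = I·t = 0.4940 × 29844 = 14740 C; n(e⁻) = 0.1528 mol.
n(Ag) = n(e⁻)/1 = 0.1528 mol, so m = 0.1528 × 107.87 = 16.48 g.
Volume = m/ρ = 16.48 / 10.49 = 1.571 cm³.
Thickness = V/A = 1.571 / 435 = 0.00361 cm = 36.1 μm.

36.1 μm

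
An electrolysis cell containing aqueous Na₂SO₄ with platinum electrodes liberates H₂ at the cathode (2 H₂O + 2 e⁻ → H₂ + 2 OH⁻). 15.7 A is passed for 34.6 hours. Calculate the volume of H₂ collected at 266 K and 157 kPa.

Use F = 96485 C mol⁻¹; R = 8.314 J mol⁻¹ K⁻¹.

Q = I·t = 15.70 A × 124560 s = 1956000 C.
n(e⁻) = Q/F = 1956000 / 96485 = 20.27 mol.
2 electrons are transferred per H₂ molecule, so n(H₂) = 20.27 / 2 = 10.13 mol.
V = nRT/P = (10.13 × 8.314 × 266) / (157 × 10³ Pa) = 0.143 m³ = 143 L.

143 L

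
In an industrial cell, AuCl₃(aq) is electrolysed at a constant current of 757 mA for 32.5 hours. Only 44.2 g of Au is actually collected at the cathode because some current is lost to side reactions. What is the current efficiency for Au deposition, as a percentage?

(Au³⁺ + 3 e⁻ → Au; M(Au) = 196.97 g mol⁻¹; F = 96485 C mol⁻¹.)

73.3 %

Q = I·t = 0.7570 × 117000 = 88570 C; n(e⁻) = 88570/96485 = 0.9180 mol.
Theoretical n(Au) = n(e⁻)/3 = 0.3060 mol, i.e. m_theo = 0.3060 × 196.97 = 60.27 g.
Efficiency = m_actual / m_theo = 44.2 / 60.27 = 73.3 %.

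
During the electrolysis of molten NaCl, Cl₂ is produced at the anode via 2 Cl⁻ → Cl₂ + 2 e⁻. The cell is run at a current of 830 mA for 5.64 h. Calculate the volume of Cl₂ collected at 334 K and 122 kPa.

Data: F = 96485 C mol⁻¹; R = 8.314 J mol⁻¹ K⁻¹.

1.99 L

Q = I·t = 0.8300 A × 20304 s = 16850 C.
n(e⁻) = Q/F = 16850 / 96485 = 0.1747 mol.
2 electrons are transferred per Cl₂ molecule, so n(Cl₂) = 0.1747 / 2 = 0.08733 mol.
V = nRT/P = (0.08733 × 8.314 × 334) / (122 × 10³ Pa) = 0.00199 m³ = 1.99 L.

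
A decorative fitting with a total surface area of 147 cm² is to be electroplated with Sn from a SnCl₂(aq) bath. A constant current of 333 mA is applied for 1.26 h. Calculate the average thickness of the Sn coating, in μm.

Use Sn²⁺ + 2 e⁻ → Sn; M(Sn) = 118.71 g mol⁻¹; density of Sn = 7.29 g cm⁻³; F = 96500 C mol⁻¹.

Q = I·t = 0.3330 × 4536.0 = 1510 C; n(e⁻) = 0.01565 mol.
n(Sn) = n(e⁻)/2 = 0.007826 mol, so m = 0.007826 × 118.71 = 0.9291 g.
Volume = m/ρ = 0.9291 / 7.29 = 0.1274 cm³.
Thickness = V/A = 0.1274 / 147 = 8.67 × 10⁻⁴ cm = 8.67 μm.

8.67 μm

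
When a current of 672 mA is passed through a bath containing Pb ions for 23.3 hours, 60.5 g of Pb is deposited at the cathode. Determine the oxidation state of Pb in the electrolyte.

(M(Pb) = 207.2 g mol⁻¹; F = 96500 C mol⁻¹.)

Q = I·t = 0.6720 A × 83880 s = 56370 C, so n(e⁻) = 56370/96500 = 0.5841 mol.
n(Pb) deposited = 60.5 / 207.2 = 0.2920 mol.
Electrons per atom = n(e⁻)/n(Pb) = 0.5841 / 0.2920 = 2.00 ≈ 2, so the ion is Pb²⁺.

+2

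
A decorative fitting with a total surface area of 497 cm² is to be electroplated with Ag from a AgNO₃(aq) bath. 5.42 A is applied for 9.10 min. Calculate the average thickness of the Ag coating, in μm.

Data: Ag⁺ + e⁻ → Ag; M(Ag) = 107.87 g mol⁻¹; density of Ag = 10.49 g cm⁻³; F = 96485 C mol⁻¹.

6.35 μm

Q = I·t = 5.420 × 546.00 = 2959 C; n(e⁻) = 0.03067 mol.
n(Ag) = n(e⁻)/1 = 0.03067 mol, so m = 0.03067 × 107.87 = 3.309 g.
Volume = m/ρ = 3.309 / 10.49 = 0.3154 cm³.
Thickness = V/A = 0.3154 / 497 = 6.35 × 10⁻⁴ cm = 6.35 μm.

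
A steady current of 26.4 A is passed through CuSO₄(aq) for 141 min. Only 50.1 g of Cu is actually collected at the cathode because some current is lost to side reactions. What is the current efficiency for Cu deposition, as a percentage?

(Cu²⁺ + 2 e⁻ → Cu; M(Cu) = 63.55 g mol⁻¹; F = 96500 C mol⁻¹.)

Q = I·t = 26.40 × 8460.0 = 223300 C; n(e⁻) = 223300/96500 = 2.314 mol.
Theoretical n(Cu) = n(e⁻)/2 = 1.157 mol, i.e. m_theo = 1.157 × 63.55 = 73.54 g.
Efficiency = m_actual / m_theo = 50.1 / 73.54 = 68.1 %.

68.1 %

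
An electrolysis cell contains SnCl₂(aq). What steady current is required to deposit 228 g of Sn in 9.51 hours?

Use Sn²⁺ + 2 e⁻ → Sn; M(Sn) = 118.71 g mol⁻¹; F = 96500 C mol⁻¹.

10.8 A

n(Sn) = 228 / 118.71 = 1.921 mol.
n(e⁻) = 2 × 1.921 = 3.841 mol.
Q = n(e⁻)·F = 3.841 × 96500 = 370700 C.
I = Q/t = 370700 / 34236 s = 10.8 A.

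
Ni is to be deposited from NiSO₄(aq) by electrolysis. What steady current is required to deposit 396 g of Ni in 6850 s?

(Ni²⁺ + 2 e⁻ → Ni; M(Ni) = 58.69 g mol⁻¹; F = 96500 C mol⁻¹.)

n(Ni) = 396 / 58.69 = 6.747 mol.
n(e⁻) = 2 × 6.747 = 13.49 mol.
Q = n(e⁻)·F = 13.49 × 96500 = 1302000 C.
I = Q/t = 1302000 / 6850.0 s = 190 A.

190 A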